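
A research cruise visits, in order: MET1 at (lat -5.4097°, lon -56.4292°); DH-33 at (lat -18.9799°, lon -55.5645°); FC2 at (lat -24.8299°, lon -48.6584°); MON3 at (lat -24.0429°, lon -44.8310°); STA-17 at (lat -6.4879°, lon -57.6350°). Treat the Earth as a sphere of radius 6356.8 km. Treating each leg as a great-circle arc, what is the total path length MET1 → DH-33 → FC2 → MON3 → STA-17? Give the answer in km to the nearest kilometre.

MET1→DH-33: c = 0.237301 rad, d = 1508.48 km
DH-33→FC2: c = 0.151370 rad, d = 962.23 km
FC2→MON3: c = 0.062346 rad, d = 396.32 km
MON3→STA-17: c = 0.374024 rad, d = 2377.60 km
Total = 1508.48 + 962.23 + 396.32 + 2377.60 = 5244.63 km

5245 km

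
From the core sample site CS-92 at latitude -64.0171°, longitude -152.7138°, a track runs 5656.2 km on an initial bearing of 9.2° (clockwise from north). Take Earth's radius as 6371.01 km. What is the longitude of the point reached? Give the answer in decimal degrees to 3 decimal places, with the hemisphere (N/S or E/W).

145.389°W

δ = d/R = 5656.2/6371.01 = 0.887803 rad
φ₂ = arcsin(sin φ₁ cos δ + cos φ₁ sin δ cos θ)
   = arcsin(-0.89892·0.63112 + 0.43810·0.77569·0.98714) = -13.40710°
λ₂ = λ₁ + atan2(sin θ sin δ cos φ₁, cos δ − sin φ₁ sin φ₂) = -145.38910°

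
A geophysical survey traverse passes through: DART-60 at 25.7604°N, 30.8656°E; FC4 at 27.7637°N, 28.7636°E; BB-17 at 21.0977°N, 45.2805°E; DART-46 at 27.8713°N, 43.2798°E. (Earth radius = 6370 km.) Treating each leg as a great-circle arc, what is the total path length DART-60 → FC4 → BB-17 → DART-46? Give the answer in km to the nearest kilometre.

2911 km

DART-60→FC4: c = 0.047909 rad, d = 305.18 km
FC4→BB-17: c = 0.286730 rad, d = 1826.47 km
BB-17→DART-46: c = 0.122410 rad, d = 779.75 km
Total = 305.18 + 1826.47 + 779.75 = 2911.41 km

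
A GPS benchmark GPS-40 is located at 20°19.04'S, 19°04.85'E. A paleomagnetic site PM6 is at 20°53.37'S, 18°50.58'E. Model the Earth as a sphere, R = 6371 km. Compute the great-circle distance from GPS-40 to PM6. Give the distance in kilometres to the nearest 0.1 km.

GPS-40: φ = -20.31733°, λ = +19.08083°
PM6: φ = -20.88950°, λ = +18.84300°
Δφ = -0.5722°,  Δλ = -0.2378°
a = sin²(Δφ/2) + cos φ₁ cos φ₂ sin²(Δλ/2) = 0.000029
c = 2·arcsin(√a) = 0.010715 rad = 0.6139°
d = R·c = 6371 × 0.010715 = 68.3 km

68.3 km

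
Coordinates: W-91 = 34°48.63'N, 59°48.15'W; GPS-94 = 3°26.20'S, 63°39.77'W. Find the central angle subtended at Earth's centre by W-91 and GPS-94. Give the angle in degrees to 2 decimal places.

W-91: φ = +34.81050°, λ = -59.80250°
GPS-94: φ = -3.43667°, λ = -63.66283°
Δφ = -38.2472°,  Δλ = -3.8603°
a = sin²(Δφ/2) + cos φ₁ cos φ₂ sin²(Δλ/2) = 0.108256
c = 2·arcsin(√a) = 0.670537 rad = 38.4189°

38.42°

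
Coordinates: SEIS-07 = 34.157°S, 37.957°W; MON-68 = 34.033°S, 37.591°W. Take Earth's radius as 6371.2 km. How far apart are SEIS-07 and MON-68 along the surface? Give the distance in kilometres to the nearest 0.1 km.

36.4 km

Δφ = 0.1240°,  Δλ = 0.3660°
a = sin²(Δφ/2) + cos φ₁ cos φ₂ sin²(Δλ/2) = 0.000008
c = 2·arcsin(√a) = 0.005715 rad = 0.3275°
d = R·c = 6371.2 × 0.005715 = 36.4 km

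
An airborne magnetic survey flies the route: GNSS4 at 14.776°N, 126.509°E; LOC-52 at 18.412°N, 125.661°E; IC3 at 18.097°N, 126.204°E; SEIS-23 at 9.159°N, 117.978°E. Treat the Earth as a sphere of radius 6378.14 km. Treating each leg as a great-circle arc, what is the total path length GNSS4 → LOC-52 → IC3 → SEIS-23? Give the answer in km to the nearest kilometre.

1816 km

GNSS4→LOC-52: c = 0.065025 rad, d = 414.74 km
LOC-52→IC3: c = 0.010547 rad, d = 67.27 km
IC3→SEIS-23: c = 0.209177 rad, d = 1334.16 km
Total = 414.74 + 67.27 + 1334.16 = 1816.17 km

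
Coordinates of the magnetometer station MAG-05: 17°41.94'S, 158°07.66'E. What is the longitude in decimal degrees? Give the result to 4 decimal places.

158° + 7.66′/60 = 158 + 0.12767 = 158.1277°

158.1277°E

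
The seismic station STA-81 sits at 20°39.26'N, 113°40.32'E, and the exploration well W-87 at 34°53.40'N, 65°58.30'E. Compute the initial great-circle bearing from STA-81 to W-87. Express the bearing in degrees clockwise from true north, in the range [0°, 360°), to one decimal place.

299.3°

STA-81: φ = +20.65433°, λ = +113.67200°
W-87: φ = +34.89000°, λ = +65.97167°
Δλ = -47.7003°
y = sin Δλ · cos φ₂ = -0.606687
x = cos φ₁ sin φ₂ − sin φ₁ cos φ₂ cos Δλ = 0.340518
θ = atan2(y, x) = -60.6956° → 299.3044° (mod 360°)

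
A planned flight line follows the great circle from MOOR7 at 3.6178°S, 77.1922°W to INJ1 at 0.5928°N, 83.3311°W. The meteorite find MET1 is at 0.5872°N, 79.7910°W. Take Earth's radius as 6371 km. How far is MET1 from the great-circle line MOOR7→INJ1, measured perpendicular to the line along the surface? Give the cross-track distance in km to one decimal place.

222.5 km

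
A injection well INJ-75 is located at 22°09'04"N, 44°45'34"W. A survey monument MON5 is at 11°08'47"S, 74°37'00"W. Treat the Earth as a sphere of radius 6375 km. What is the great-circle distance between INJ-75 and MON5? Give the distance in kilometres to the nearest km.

4933 km

INJ-75: φ = +22.15111°, λ = -44.75944°
MON5: φ = -11.14639°, λ = -74.61667°
Δφ = -33.2975°,  Δλ = -29.8572°
a = sin²(Δφ/2) + cos φ₁ cos φ₂ sin²(Δλ/2) = 0.142392
c = 2·arcsin(√a) = 0.773864 rad = 44.3391°
d = R·c = 6375 × 0.773864 = 4933.4 km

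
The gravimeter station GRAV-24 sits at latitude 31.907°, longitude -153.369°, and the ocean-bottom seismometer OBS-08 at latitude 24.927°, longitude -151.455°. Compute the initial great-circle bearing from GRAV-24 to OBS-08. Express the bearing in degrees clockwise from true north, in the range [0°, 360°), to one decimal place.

Δλ = 1.9140°
y = sin Δλ · cos φ₂ = 0.030288
x = cos φ₁ sin φ₂ − sin φ₁ cos φ₂ cos Δλ = -0.121255
θ = atan2(y, x) = 165.9752° → 165.9752° (mod 360°)

166.0°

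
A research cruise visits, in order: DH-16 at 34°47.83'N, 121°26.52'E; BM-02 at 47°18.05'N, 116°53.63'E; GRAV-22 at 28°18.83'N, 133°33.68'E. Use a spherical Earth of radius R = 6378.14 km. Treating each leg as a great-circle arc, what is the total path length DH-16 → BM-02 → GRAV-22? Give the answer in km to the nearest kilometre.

4003 km

DH-16: φ = +34.79717°, λ = +121.44200°
BM-02: φ = +47.30083°, λ = +116.89383°
GRAV-22: φ = +28.31383°, λ = +133.56133°
DH-16→BM-02: c = 0.226187 rad, d = 1442.65 km
BM-02→GRAV-22: c = 0.401415 rad, d = 2560.28 km
Total = 1442.65 + 2560.28 = 4002.94 km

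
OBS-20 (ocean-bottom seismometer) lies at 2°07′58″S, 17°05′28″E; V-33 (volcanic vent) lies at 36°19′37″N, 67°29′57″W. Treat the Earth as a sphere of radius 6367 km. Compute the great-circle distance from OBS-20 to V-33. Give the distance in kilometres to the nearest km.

9658 km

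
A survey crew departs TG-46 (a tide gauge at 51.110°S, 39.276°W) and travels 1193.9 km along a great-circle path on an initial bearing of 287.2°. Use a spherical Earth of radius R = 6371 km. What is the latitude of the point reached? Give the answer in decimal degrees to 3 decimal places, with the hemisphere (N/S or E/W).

46.898°S

δ = d/R = 1193.9/6371 = 0.187396 rad
φ₂ = arcsin(sin φ₁ cos δ + cos φ₁ sin δ cos θ)
   = arcsin(-0.77835·0.98249 + 0.62783·0.18630·0.29571) = -46.89800°
λ₂ = λ₁ + atan2(sin θ sin δ cos φ₁, cos δ − sin φ₁ sin φ₂) = -54.37312°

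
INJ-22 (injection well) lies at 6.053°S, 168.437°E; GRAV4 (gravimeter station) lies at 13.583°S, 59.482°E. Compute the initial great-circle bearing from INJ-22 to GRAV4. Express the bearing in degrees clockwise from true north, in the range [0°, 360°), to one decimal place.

253.8°

Δλ = -108.9550°
y = sin Δλ · cos φ₂ = -0.919321
x = cos φ₁ sin φ₂ − sin φ₁ cos φ₂ cos Δλ = -0.266839
θ = atan2(y, x) = -106.1857° → 253.8143° (mod 360°)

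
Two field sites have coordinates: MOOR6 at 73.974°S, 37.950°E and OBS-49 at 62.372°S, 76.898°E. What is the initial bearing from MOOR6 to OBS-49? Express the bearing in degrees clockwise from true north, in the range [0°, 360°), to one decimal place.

70.7°

Δλ = 38.9480°
y = sin Δλ · cos φ₂ = 0.291507
x = cos φ₁ sin φ₂ − sin φ₁ cos φ₂ cos Δλ = 0.102039
θ = atan2(y, x) = 70.7079° → 70.7079° (mod 360°)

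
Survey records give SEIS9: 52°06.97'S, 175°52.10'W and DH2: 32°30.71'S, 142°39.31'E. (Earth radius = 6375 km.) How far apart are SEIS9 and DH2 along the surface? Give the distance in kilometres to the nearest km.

3971 km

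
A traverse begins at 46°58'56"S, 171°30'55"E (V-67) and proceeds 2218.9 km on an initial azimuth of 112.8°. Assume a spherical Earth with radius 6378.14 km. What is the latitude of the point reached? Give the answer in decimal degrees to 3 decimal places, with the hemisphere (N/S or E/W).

V-67: φ = -46.98222°, λ = +171.51528°
δ = d/R = 2218.9/6378.14 = 0.347891 rad
φ₂ = arcsin(sin φ₁ cos δ + cos φ₁ sin δ cos θ)
   = arcsin(-0.73114·0.94009 + 0.68223·0.34092·-0.38752) = -51.02961°
λ₂ = λ₁ + atan2(sin θ sin δ cos φ₁, cos δ − sin φ₁ sin φ₂) = -158.50378°

51.030°S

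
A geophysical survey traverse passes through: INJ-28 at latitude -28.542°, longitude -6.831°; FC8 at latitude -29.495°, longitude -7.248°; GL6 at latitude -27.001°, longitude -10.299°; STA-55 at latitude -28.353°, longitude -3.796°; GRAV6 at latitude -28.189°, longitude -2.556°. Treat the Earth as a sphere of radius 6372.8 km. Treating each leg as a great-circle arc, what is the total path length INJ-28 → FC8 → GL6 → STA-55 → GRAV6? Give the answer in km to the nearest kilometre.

1302 km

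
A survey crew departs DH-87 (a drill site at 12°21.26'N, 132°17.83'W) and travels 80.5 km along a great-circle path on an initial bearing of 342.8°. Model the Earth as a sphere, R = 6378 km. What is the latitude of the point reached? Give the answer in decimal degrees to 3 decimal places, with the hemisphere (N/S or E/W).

13.045°N

DH-87: φ = +12.35433°, λ = -132.29717°
δ = d/R = 80.5/6378 = 0.012622 rad
φ₂ = arcsin(sin φ₁ cos δ + cos φ₁ sin δ cos θ)
   = arcsin(0.21396·0.99992 + 0.97684·0.01262·0.95528) = 13.04506°
λ₂ = λ₁ + atan2(sin θ sin δ cos φ₁, cos δ − sin φ₁ sin φ₂) = -132.51667°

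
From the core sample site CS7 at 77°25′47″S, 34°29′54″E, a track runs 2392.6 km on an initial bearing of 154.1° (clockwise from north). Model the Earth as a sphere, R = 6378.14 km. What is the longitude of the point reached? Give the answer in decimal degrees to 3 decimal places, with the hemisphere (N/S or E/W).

161.174°E

CS7: φ = -77.42972°, λ = +34.49833°
δ = d/R = 2392.6/6378.14 = 0.375125 rad
φ₂ = arcsin(sin φ₁ cos δ + cos φ₁ sin δ cos θ)
   = arcsin(-0.97603·0.93046 + 0.21764·0.36639·-0.89956) = -78.48974°
λ₂ = λ₁ + atan2(sin θ sin δ cos φ₁, cos δ − sin φ₁ sin φ₂) = 161.17420°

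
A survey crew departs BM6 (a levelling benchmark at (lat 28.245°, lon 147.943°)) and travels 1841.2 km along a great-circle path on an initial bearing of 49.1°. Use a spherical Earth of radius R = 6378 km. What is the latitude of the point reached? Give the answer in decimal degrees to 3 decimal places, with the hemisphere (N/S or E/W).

δ = d/R = 1841.2/6378 = 0.288680 rad
φ₂ = arcsin(sin φ₁ cos δ + cos φ₁ sin δ cos θ)
   = arcsin(0.47324·0.95862 + 0.88093·0.28469·0.65474) = 38.16022°
λ₂ = λ₁ + atan2(sin θ sin δ cos φ₁, cos δ − sin φ₁ sin φ₂) = 163.82567°

38.160°N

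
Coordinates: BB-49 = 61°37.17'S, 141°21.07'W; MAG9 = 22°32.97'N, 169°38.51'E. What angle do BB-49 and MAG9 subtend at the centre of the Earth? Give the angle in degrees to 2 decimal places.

BB-49: φ = -61.61950°, λ = -141.35117°
MAG9: φ = +22.54950°, λ = +169.64183°
Δφ = 84.1690°,  Δλ = -49.0070°
a = sin²(Δφ/2) + cos φ₁ cos φ₂ sin²(Δλ/2) = 0.524716
c = 2·arcsin(√a) = 1.620248 rad = 92.8333°

92.83°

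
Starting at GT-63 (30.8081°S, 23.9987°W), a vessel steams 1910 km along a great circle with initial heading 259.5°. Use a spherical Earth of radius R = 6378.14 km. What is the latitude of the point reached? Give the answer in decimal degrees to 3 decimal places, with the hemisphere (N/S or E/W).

δ = d/R = 1910/6378.14 = 0.299460 rad
φ₂ = arcsin(sin φ₁ cos δ + cos φ₁ sin δ cos θ)
   = arcsin(-0.51216·0.95550 + 0.85889·0.29500·-0.18224) = -32.38087°
λ₂ = λ₁ + atan2(sin θ sin δ cos φ₁, cos δ − sin φ₁ sin φ₂) = -44.08727°

32.381°S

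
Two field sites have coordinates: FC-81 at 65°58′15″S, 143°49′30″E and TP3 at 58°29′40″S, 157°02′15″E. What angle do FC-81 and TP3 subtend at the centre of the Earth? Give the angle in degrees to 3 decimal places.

FC-81: φ = -65.97083°, λ = +143.82500°
TP3: φ = -58.49444°, λ = +157.03750°
Δφ = 7.4764°,  Δλ = 13.2125°
a = sin²(Δφ/2) + cos φ₁ cos φ₂ sin²(Δλ/2) = 0.007067
c = 2·arcsin(√a) = 0.168332 rad = 9.6447°

9.645°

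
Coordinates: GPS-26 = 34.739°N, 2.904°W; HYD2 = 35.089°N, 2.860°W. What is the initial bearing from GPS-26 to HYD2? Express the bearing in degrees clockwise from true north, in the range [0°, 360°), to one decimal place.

Δλ = 0.0440°
y = sin Δλ · cos φ₂ = 0.000628
x = cos φ₁ sin φ₂ − sin φ₁ cos φ₂ cos Δλ = 0.006109
θ = atan2(y, x) = 5.8731° → 5.8731° (mod 360°)

5.9°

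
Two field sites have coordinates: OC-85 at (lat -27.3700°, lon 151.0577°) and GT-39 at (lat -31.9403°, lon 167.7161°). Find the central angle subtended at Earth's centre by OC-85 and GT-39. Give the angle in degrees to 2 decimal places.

15.16°

Δφ = -4.5703°,  Δλ = 16.6584°
a = sin²(Δφ/2) + cos φ₁ cos φ₂ sin²(Δλ/2) = 0.017404
c = 2·arcsin(√a) = 0.264619 rad = 15.1616°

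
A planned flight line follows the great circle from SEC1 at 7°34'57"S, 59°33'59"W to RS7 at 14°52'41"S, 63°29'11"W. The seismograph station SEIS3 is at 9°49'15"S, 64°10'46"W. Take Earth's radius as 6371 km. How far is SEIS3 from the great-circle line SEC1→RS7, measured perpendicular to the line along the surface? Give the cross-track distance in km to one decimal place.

332.4 km

SEC1: φ = -7.58250°, λ = -59.56639°
RS7: φ = -14.87806°, λ = -63.48639°
SEIS3: φ = -9.82083°, λ = -64.17944°
δ₁₃ = central angle SEC1→SEIS3 = 0.088652 rad  (haversine)
θ₁₃ = bearing SEC1→SEIS3 = 243.520°,  θ₁₂ = bearing SEC1→RS7 = 207.433°
dₓₜ = R·arcsin(sin δ₁₃ · sin(θ₁₃ − θ₁₂)) = 6371·arcsin(0.08854·sin(36.087°)) = 332.389 km
|dₓₜ| = 332.389 km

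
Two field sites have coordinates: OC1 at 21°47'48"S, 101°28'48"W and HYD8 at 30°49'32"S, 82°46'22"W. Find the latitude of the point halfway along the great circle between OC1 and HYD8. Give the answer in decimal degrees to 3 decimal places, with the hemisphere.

OC1: φ = -21.79667°, λ = -101.48000°
HYD8: φ = -30.82556°, λ = -82.77278°
Bx = cos φ₂ cos Δλ = 0.813365,  By = cos φ₂ sin Δλ = 0.275423
φₘ = atan2(sin φ₁ + sin φ₂, √((cos φ₁ + Bx)² + By²)) = -26.61658°
λₘ = λ₁ + atan2(By, cos φ₁ + Bx) = -92.49484°

26.617°S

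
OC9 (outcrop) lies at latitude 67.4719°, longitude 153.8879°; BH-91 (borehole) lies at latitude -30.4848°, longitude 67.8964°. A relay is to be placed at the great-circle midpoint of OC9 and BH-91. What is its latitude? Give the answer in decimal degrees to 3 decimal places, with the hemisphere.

Bx = cos φ₂ cos Δλ = 0.060241,  By = cos φ₂ sin Δλ = -0.859656
φₘ = atan2(sin φ₁ + sin φ₂, √((cos φ₁ + Bx)² + By²)) = 23.29071°
λₘ = λ₁ + atan2(By, cos φ₁ + Bx) = 91.17086°

23.291°N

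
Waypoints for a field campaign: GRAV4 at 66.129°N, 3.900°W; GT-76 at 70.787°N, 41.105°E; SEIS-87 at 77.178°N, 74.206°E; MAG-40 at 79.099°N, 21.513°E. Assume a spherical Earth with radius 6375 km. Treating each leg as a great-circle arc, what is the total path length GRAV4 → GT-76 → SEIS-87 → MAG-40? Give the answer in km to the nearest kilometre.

4255 km

GRAV4→GT-76: c = 0.291952 rad, d = 1861.20 km
GT-76→SEIS-87: c = 0.190376 rad, d = 1213.64 km
SEIS-87→MAG-40: c = 0.185164 rad, d = 1180.42 km
Total = 1861.20 + 1213.64 + 1180.42 = 4255.26 km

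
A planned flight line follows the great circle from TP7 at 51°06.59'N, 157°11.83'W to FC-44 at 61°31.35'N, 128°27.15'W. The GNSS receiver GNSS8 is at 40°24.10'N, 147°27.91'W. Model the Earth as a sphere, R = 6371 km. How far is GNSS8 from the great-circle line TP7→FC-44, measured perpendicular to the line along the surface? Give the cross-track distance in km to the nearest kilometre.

TP7: φ = +51.10983°, λ = -157.19717°
FC-44: φ = +61.52250°, λ = -128.45250°
GNSS8: φ = +40.40167°, λ = -147.46517°
δ₁₃ = central angle TP7→GNSS8 = 0.220875 rad  (haversine)
θ₁₃ = bearing TP7→GNSS8 = 144.015°,  θ₁₂ = bearing TP7→FC-44 = 45.356°
dₓₜ = R·arcsin(sin δ₁₃ · sin(θ₁₃ − θ₁₂)) = 6371·arcsin(0.21908·sin(98.659°)) = 1390.896 km
|dₓₜ| = 1390.896 km

1391 km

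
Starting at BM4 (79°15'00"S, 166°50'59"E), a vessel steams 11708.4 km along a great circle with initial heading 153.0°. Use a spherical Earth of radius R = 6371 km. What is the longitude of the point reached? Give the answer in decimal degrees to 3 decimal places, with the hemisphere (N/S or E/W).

39.258°W

BM4: φ = -79.25000°, λ = +166.84972°
δ = d/R = 11708.4/6371 = 1.837765 rad
φ₂ = arcsin(sin φ₁ cos δ + cos φ₁ sin δ cos θ)
   = arcsin(-0.98245·-0.26381 + 0.18652·0.96458·-0.89101) = 5.67423°
λ₂ = λ₁ + atan2(sin θ sin δ cos φ₁, cos δ − sin φ₁ sin φ₂) = -39.25825°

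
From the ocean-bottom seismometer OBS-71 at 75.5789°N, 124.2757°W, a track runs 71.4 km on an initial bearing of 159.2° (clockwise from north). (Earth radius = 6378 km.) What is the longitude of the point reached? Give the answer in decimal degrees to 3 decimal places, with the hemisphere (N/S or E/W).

δ = d/R = 71.4/6378 = 0.011195 rad
φ₂ = arcsin(sin φ₁ cos δ + cos φ₁ sin δ cos θ)
   = arcsin(0.96849·0.99994 + 0.24905·0.01119·-0.93483) = 74.97760°
λ₂ = λ₁ + atan2(sin θ sin δ cos φ₁, cos δ − sin φ₁ sin φ₂) = -123.39693°

123.397°W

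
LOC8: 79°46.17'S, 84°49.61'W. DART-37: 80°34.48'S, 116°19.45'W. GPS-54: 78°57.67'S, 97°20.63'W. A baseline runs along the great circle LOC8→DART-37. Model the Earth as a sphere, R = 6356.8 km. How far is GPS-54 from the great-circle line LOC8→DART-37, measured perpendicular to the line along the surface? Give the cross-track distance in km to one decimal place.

162.6 km

LOC8: φ = -79.76950°, λ = -84.82683°
DART-37: φ = -80.57467°, λ = -116.32417°
GPS-54: φ = -78.96117°, λ = -97.34383°
δ₁₃ = central angle LOC8→GPS-54 = 0.042613 rad  (haversine)
θ₁₃ = bearing LOC8→GPS-54 = 283.063°,  θ₁₂ = bearing LOC8→DART-37 = 246.166°
dₓₜ = R·arcsin(sin δ₁₃ · sin(θ₁₃ − θ₁₂)) = 6356.8·arcsin(0.04260·sin(36.897°)) = 162.604 km
|dₓₜ| = 162.604 km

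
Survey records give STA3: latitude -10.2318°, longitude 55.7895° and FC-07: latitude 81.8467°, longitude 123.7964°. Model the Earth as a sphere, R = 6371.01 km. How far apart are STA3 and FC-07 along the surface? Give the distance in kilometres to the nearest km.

10797 km

Δφ = 92.0785°,  Δλ = 68.0069°
a = sin²(Δφ/2) + cos φ₁ cos φ₂ sin²(Δλ/2) = 0.561784
c = 2·arcsin(√a) = 1.694681 rad = 97.0981°
d = R·c = 6371.01 × 1.694681 = 10796.8 km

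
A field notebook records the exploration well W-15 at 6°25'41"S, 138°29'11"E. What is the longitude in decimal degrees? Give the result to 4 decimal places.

138° + 29′/60 + 11″/3600 = 138 + 0.48333 + 0.00306 = 138.4864°

138.4864°E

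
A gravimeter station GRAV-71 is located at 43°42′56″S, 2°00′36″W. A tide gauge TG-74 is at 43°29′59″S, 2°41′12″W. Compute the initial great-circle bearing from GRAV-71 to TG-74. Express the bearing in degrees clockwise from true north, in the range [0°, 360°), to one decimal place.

293.5°

GRAV-71: φ = -43.71556°, λ = -2.01000°
TG-74: φ = -43.49972°, λ = -2.68667°
Δλ = -0.6767°
y = sin Δλ · cos φ₂ = -0.008567
x = cos φ₁ sin φ₂ − sin φ₁ cos φ₂ cos Δλ = 0.003732
θ = atan2(y, x) = -66.4596° → 293.5404° (mod 360°)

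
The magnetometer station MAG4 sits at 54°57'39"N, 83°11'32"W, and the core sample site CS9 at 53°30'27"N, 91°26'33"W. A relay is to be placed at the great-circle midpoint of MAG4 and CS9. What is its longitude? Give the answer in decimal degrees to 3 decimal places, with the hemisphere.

87.390°W

MAG4: φ = +54.96083°, λ = -83.19222°
CS9: φ = +53.50750°, λ = -91.44250°
Bx = cos φ₂ cos Δλ = 0.588563,  By = cos φ₂ sin Δλ = -0.085340
φₘ = atan2(sin φ₁ + sin φ₂, √((cos φ₁ + Bx)² + By²)) = 54.30460°
λₘ = λ₁ + atan2(By, cos φ₁ + Bx) = -87.39012°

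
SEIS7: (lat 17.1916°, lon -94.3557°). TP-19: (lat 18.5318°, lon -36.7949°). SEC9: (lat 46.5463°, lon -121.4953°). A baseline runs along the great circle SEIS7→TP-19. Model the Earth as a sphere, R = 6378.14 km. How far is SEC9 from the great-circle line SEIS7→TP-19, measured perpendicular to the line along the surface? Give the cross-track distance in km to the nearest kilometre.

δ₁₃ = central angle SEIS7→SEC9 = 0.644733 rad  (haversine)
θ₁₃ = bearing SEIS7→SEC9 = 328.531°,  θ₁₂ = bearing SEIS7→TP-19 = 79.154°
dₓₜ = R·arcsin(sin δ₁₃ · sin(θ₁₃ − θ₁₂)) = 6378.14·arcsin(0.60099·sin(249.377°)) = -3810.139 km
|dₓₜ| = 3810.139 km

3810 km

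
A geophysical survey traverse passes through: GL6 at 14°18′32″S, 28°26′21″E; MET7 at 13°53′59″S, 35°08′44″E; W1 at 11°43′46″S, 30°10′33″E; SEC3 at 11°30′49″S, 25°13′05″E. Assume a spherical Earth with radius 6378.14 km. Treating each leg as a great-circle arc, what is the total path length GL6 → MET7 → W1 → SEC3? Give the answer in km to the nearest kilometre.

1858 km

GL6: φ = -14.30889°, λ = +28.43917°
MET7: φ = -13.89972°, λ = +35.14556°
W1: φ = -11.72944°, λ = +30.17583°
SEC3: φ = -11.51361°, λ = +25.21806°
GL6→MET7: c = 0.113740 rad, d = 725.45 km
MET7→W1: c = 0.092666 rad, d = 591.04 km
W1→SEC3: c = 0.084838 rad, d = 541.11 km
Total = 725.45 + 591.04 + 541.11 = 1857.60 km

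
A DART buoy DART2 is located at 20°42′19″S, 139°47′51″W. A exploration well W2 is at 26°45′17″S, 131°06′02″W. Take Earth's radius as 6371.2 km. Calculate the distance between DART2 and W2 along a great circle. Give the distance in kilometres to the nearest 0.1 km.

1111.3 km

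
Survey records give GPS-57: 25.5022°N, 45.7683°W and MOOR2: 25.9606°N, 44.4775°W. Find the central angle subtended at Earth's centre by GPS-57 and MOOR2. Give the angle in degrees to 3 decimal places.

1.250°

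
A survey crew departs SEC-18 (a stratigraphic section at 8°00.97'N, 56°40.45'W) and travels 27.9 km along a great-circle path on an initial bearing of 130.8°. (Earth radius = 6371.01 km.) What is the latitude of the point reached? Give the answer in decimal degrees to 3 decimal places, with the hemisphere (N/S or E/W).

SEC-18: φ = +8.01617°, λ = -56.67417°
δ = d/R = 27.9/6371.01 = 0.004379 rad
φ₂ = arcsin(sin φ₁ cos δ + cos φ₁ sin δ cos θ)
   = arcsin(0.13945·0.99999 + 0.99023·0.00438·-0.65342) = 7.85217°
λ₂ = λ₁ + atan2(sin θ sin δ cos φ₁, cos δ − sin φ₁ sin φ₂) = -56.48243°

7.852°N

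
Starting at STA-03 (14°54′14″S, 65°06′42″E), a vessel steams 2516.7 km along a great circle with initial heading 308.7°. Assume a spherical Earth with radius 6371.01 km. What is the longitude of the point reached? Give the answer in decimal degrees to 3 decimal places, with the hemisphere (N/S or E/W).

47.634°E

STA-03: φ = -14.90389°, λ = +65.11167°
δ = d/R = 2516.7/6371.01 = 0.395024 rad
φ₂ = arcsin(sin φ₁ cos δ + cos φ₁ sin δ cos θ)
   = arcsin(-0.25720·0.92299 + 0.96636·0.38483·0.62524) = -0.27922°
λ₂ = λ₁ + atan2(sin θ sin δ cos φ₁, cos δ − sin φ₁ sin φ₂) = 47.63384°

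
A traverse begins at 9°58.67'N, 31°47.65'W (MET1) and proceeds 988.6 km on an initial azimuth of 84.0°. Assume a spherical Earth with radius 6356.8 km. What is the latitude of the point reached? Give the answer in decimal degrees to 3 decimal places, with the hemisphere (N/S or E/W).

10.785°N

MET1: φ = +9.97783°, λ = -31.79417°
δ = d/R = 988.6/6356.8 = 0.155518 rad
φ₂ = arcsin(sin φ₁ cos δ + cos φ₁ sin δ cos θ)
   = arcsin(0.17327·0.98793 + 0.98487·0.15489·0.10453) = 10.78487°
λ₂ = λ₁ + atan2(sin θ sin δ cos φ₁, cos δ − sin φ₁ sin φ₂) = -22.77217°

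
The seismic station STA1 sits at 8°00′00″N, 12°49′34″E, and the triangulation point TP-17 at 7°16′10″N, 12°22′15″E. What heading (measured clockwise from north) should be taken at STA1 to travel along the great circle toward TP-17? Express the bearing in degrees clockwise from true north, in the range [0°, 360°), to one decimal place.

STA1: φ = +8.00000°, λ = +12.82611°
TP-17: φ = +7.26944°, λ = +12.37083°
Δλ = -0.4553°
y = sin Δλ · cos φ₂ = -0.007882
x = cos φ₁ sin φ₂ − sin φ₁ cos φ₂ cos Δλ = -0.012746
θ = atan2(y, x) = -148.2671° → 211.7329° (mod 360°)

211.7°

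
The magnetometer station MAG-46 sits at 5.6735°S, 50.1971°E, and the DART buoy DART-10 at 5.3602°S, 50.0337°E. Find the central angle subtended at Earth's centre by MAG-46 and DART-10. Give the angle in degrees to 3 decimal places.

Δφ = 0.3133°,  Δλ = -0.1634°
a = sin²(Δφ/2) + cos φ₁ cos φ₂ sin²(Δλ/2) = 0.000009
c = 2·arcsin(√a) = 0.006161 rad = 0.3530°

0.353°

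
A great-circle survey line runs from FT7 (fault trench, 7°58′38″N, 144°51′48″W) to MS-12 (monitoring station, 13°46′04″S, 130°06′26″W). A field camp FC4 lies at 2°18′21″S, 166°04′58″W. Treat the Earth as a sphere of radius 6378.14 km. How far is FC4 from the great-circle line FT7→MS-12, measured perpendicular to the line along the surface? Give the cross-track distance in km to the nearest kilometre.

FT7: φ = +7.97722°, λ = -144.86333°
MS-12: φ = -13.76778°, λ = -130.10722°
FC4: φ = -2.30583°, λ = -166.08278°
δ₁₃ = central angle FT7→FC4 = 0.410681 rad  (haversine)
θ₁₃ = bearing FT7→FC4 = 244.939°,  θ₁₂ = bearing FT7→MS-12 = 145.947°
dₓₜ = R·arcsin(sin δ₁₃ · sin(θ₁₃ − θ₁₂)) = 6378.14·arcsin(0.39923·sin(98.992°)) = 2585.284 km
|dₓₜ| = 2585.284 km

2585 km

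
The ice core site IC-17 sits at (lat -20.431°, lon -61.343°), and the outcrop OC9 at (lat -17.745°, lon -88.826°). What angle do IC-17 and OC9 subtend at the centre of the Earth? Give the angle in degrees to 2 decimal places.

Δφ = 2.6860°,  Δλ = -27.4830°
a = sin²(Δφ/2) + cos φ₁ cos φ₂ sin²(Δλ/2) = 0.050910
c = 2·arcsin(√a) = 0.455185 rad = 26.0802°

26.08°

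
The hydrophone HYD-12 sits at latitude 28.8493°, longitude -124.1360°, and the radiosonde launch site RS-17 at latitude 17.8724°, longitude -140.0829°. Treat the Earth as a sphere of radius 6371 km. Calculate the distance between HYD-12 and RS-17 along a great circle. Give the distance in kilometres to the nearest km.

Δφ = -10.9769°,  Δλ = -15.9469°
a = sin²(Δφ/2) + cos φ₁ cos φ₂ sin²(Δλ/2) = 0.025188
c = 2·arcsin(√a) = 0.318764 rad = 18.2638°
d = R·c = 6371 × 0.318764 = 2030.8 km

2031 km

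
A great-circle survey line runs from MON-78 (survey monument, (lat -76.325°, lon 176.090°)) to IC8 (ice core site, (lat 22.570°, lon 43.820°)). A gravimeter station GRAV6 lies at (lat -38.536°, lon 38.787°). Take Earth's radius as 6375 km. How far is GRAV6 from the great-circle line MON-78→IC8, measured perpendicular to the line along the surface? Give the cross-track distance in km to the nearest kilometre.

1586 km

δ₁₃ = central angle MON-78→GRAV6 = 1.082148 rad  (haversine)
θ₁₃ = bearing MON-78→GRAV6 = 216.923°,  θ₁₂ = bearing MON-78→IC8 = 233.115°
dₓₜ = R·arcsin(sin δ₁₃ · sin(θ₁₃ − θ₁₂)) = 6375·arcsin(0.88297·sin(-16.192°)) = -1585.948 km
|dₓₜ| = 1585.948 km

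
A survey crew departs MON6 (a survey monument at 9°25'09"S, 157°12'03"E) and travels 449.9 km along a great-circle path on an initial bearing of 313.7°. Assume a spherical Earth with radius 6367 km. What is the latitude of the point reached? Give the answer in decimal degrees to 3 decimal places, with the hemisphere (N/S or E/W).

6.611°S

MON6: φ = -9.41917°, λ = +157.20083°
δ = d/R = 449.9/6367 = 0.070661 rad
φ₂ = arcsin(sin φ₁ cos δ + cos φ₁ sin δ cos θ)
   = arcsin(-0.16366·0.99750 + 0.98652·0.07060·0.69088) = -6.61096°
λ₂ = λ₁ + atan2(sin θ sin δ cos φ₁, cos δ − sin φ₁ sin φ₂) = 154.25540°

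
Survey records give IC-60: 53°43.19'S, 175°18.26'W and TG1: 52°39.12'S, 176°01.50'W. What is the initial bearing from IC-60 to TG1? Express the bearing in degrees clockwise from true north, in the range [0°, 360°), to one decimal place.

IC-60: φ = -53.71983°, λ = -175.30433°
TG1: φ = -52.65200°, λ = -176.02500°
Δλ = -0.7207°
y = sin Δλ · cos φ₂ = -0.007630
x = cos φ₁ sin φ₂ − sin φ₁ cos φ₂ cos Δλ = 0.018597
θ = atan2(y, x) = -22.3077° → 337.6923° (mod 360°)

337.7°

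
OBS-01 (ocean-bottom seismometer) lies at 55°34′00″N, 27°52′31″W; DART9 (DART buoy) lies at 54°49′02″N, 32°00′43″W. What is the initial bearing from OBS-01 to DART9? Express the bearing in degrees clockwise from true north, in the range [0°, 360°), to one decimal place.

254.1°

OBS-01: φ = +55.56667°, λ = -27.87528°
DART9: φ = +54.81722°, λ = -32.01194°
Δλ = -4.1367°
y = sin Δλ · cos φ₂ = -0.041564
x = cos φ₁ sin φ₂ − sin φ₁ cos φ₂ cos Δλ = -0.011842
θ = atan2(y, x) = -105.9027° → 254.0973° (mod 360°)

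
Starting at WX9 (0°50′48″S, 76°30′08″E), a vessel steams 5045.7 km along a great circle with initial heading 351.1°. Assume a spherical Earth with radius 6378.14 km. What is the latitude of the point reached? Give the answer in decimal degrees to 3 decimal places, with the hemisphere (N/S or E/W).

43.796°N

WX9: φ = -0.84667°, λ = +76.50222°
δ = d/R = 5045.7/6378.14 = 0.791093 rad
φ₂ = arcsin(sin φ₁ cos δ + cos φ₁ sin δ cos θ)
   = arcsin(-0.01478·0.70307 + 0.99989·0.71112·0.98796) = 43.79612°
λ₂ = λ₁ + atan2(sin θ sin δ cos φ₁, cos δ − sin φ₁ sin φ₂) = 67.73502°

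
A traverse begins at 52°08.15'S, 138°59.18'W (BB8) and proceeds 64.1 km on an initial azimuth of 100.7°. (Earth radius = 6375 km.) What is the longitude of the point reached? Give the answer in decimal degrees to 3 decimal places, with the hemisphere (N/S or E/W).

138.062°W

BB8: φ = -52.13583°, λ = -138.98633°
δ = d/R = 64.1/6375 = 0.010055 rad
φ₂ = arcsin(sin φ₁ cos δ + cos φ₁ sin δ cos θ)
   = arcsin(-0.78947·0.99995 + 0.61379·0.01005·-0.18567) = -52.23919°
λ₂ = λ₁ + atan2(sin θ sin δ cos φ₁, cos δ − sin φ₁ sin φ₂) = -138.06188°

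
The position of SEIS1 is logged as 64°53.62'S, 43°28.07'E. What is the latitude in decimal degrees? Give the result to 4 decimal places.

64.8937°S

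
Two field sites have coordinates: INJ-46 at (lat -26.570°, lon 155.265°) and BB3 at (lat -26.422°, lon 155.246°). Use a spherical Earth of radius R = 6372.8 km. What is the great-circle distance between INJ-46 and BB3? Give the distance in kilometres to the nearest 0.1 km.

Δφ = 0.1480°,  Δλ = -0.0190°
a = sin²(Δφ/2) + cos φ₁ cos φ₂ sin²(Δλ/2) = 0.000002
c = 2·arcsin(√a) = 0.002600 rad = 0.1490°
d = R·c = 6372.8 × 0.002600 = 16.6 km

16.6 km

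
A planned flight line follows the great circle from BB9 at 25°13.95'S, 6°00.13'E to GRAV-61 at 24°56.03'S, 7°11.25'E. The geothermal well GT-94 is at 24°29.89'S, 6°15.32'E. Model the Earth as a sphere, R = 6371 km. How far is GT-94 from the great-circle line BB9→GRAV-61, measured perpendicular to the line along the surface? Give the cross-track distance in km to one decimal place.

72.0 km

BB9: φ = -25.23250°, λ = +6.00217°
GRAV-61: φ = -24.93383°, λ = +7.18750°
GT-94: φ = -24.49817°, λ = +6.25533°
δ₁₃ = central angle BB9→GT-94 = 0.013429 rad  (haversine)
θ₁₃ = bearing BB9→GT-94 = 17.423°,  θ₁₂ = bearing BB9→GRAV-61 = 74.705°
dₓₜ = R·arcsin(sin δ₁₃ · sin(θ₁₃ − θ₁₂)) = 6371·arcsin(0.01343·sin(-57.282°)) = -71.981 km
|dₓₜ| = 71.981 km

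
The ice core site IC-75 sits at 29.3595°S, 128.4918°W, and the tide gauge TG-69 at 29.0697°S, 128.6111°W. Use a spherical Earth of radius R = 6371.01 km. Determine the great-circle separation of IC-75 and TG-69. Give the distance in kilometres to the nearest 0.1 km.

34.2 km

Δφ = 0.2898°,  Δλ = -0.1193°
a = sin²(Δφ/2) + cos φ₁ cos φ₂ sin²(Δλ/2) = 0.000007
c = 2·arcsin(√a) = 0.005375 rad = 0.3079°
d = R·c = 6371.01 × 0.005375 = 34.2 km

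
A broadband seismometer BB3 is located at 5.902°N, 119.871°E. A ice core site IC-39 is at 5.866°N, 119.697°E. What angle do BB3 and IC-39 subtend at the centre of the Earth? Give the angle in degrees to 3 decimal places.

0.177°

Δφ = -0.0360°,  Δλ = -0.1740°
a = sin²(Δφ/2) + cos φ₁ cos φ₂ sin²(Δλ/2) = 0.000002
c = 2·arcsin(√a) = 0.003086 rad = 0.1768°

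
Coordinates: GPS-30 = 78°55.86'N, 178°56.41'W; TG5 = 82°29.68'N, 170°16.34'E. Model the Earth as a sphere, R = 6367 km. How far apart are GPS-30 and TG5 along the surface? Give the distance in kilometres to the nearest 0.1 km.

439.1 km

GPS-30: φ = +78.93100°, λ = -178.94017°
TG5: φ = +82.49467°, λ = +170.27233°
Δφ = 3.5637°,  Δλ = -10.7875°
a = sin²(Δφ/2) + cos φ₁ cos φ₂ sin²(Δλ/2) = 0.001188
c = 2·arcsin(√a) = 0.068960 rad = 3.9511°
d = R·c = 6367 × 0.068960 = 439.1 km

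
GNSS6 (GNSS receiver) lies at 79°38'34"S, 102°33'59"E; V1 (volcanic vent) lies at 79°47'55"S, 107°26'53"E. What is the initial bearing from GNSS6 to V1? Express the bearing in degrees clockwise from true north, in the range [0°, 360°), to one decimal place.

102.5°

GNSS6: φ = -79.64278°, λ = +102.56639°
V1: φ = -79.79861°, λ = +107.44806°
Δλ = 4.8817°
y = sin Δλ · cos φ₂ = 0.015072
x = cos φ₁ sin φ₂ − sin φ₁ cos φ₂ cos Δλ = -0.003352
θ = atan2(y, x) = 102.5380° → 102.5380° (mod 360°)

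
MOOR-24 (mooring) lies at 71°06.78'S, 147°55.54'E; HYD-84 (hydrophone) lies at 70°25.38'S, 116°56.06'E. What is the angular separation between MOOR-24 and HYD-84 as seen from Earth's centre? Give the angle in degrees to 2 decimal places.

10.12°

MOOR-24: φ = -71.11300°, λ = +147.92567°
HYD-84: φ = -70.42300°, λ = +116.93433°
Δφ = 0.6900°,  Δλ = -30.9913°
a = sin²(Δφ/2) + cos φ₁ cos φ₂ sin²(Δλ/2) = 0.007778
c = 2·arcsin(√a) = 0.176617 rad = 10.1194°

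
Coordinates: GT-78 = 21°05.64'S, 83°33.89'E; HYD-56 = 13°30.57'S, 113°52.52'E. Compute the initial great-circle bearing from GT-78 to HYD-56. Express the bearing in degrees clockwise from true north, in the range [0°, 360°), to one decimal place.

GT-78: φ = -21.09400°, λ = +83.56483°
HYD-56: φ = -13.50950°, λ = +113.87533°
Δλ = 30.3105°
y = sin Δλ · cos φ₂ = 0.490722
x = cos φ₁ sin φ₂ − sin φ₁ cos φ₂ cos Δλ = 0.084152
θ = atan2(y, x) = 80.2692° → 80.2692° (mod 360°)

80.3°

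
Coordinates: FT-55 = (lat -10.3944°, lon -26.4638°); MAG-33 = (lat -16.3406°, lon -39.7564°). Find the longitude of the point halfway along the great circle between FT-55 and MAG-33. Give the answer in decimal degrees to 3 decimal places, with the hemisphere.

33.028°W

Bx = cos φ₂ cos Δλ = 0.933897,  By = cos φ₂ sin Δλ = -0.220637
φₘ = atan2(sin φ₁ + sin φ₂, √((cos φ₁ + Bx)² + By²)) = -13.45465°
λₘ = λ₁ + atan2(By, cos φ₁ + Bx) = -33.02770°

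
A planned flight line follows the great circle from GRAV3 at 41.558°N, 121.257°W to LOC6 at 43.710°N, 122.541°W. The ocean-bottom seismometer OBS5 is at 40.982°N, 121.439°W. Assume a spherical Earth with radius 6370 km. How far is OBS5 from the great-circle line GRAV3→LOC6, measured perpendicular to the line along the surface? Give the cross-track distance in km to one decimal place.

39.3 km

δ₁₃ = central angle GRAV3→OBS5 = 0.010333 rad  (haversine)
θ₁₃ = bearing GRAV3→OBS5 = 193.420°,  θ₁₂ = bearing GRAV3→LOC6 = 336.733°
dₓₜ = R·arcsin(sin δ₁₃ · sin(θ₁₃ − θ₁₂)) = 6370·arcsin(0.01033·sin(-143.314°)) = -39.322 km
|dₓₜ| = 39.322 km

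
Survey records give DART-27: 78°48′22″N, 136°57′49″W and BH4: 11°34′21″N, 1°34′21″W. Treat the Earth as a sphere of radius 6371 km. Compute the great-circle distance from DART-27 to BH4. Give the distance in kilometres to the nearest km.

9616 km

DART-27: φ = +78.80611°, λ = -136.96361°
BH4: φ = +11.57250°, λ = -1.57250°
Δφ = -67.2336°,  Δλ = 135.3911°
a = sin²(Δφ/2) + cos φ₁ cos φ₂ sin²(Δλ/2) = 0.469302
c = 2·arcsin(√a) = 1.509361 rad = 86.4800°
d = R·c = 6371 × 1.509361 = 9616.1 km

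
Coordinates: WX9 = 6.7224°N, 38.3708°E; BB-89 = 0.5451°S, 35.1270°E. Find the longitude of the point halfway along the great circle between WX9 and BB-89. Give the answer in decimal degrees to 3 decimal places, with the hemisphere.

Bx = cos φ₂ cos Δλ = 0.998353,  By = cos φ₂ sin Δλ = -0.056582
φₘ = atan2(sin φ₁ + sin φ₂, √((cos φ₁ + Bx)² + By²)) = 3.08989°
λₘ = λ₁ + atan2(By, cos φ₁ + Bx) = 36.74334°

36.743°E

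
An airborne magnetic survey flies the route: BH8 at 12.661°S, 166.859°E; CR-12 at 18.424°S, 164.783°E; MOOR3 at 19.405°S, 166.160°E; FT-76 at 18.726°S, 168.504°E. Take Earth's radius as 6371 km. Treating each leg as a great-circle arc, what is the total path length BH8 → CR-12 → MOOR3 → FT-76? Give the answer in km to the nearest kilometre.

1117 km

BH8→CR-12: c = 0.106463 rad, d = 678.27 km
CR-12→MOOR3: c = 0.028461 rad, d = 181.33 km
MOOR3→FT-76: c = 0.040441 rad, d = 257.65 km
Total = 678.27 + 181.33 + 257.65 = 1117.25 km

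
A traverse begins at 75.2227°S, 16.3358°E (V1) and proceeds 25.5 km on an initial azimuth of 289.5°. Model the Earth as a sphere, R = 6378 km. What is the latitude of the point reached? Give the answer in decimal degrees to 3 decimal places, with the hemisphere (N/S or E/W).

75.145°S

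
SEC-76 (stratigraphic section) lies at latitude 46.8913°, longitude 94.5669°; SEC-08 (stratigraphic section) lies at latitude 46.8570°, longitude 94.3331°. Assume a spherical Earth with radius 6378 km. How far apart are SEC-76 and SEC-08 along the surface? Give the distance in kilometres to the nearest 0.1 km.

18.2 km

Δφ = -0.0343°,  Δλ = -0.2338°
a = sin²(Δφ/2) + cos φ₁ cos φ₂ sin²(Δλ/2) = 0.000002
c = 2·arcsin(√a) = 0.002853 rad = 0.1635°
d = R·c = 6378 × 0.002853 = 18.2 km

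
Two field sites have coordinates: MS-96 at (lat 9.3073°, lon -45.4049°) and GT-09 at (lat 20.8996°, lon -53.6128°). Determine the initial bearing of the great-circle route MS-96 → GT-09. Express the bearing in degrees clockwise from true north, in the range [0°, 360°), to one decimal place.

Δλ = -8.2079°
y = sin Δλ · cos φ₂ = -0.133372
x = cos φ₁ sin φ₂ − sin φ₁ cos φ₂ cos Δλ = 0.202494
θ = atan2(y, x) = -33.3709° → 326.6291° (mod 360°)

326.6°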